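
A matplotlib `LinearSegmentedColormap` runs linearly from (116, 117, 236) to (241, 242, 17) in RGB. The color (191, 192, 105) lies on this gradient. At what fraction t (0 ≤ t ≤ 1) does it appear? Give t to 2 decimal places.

0.60

Invert the lerp on the B channel (largest span, 219): t = (105 − 236) / (17 − 236) = -131/-219 = 0.59817.
Check on R: (191 − 116)/(241 − 116) = 0.6 ✓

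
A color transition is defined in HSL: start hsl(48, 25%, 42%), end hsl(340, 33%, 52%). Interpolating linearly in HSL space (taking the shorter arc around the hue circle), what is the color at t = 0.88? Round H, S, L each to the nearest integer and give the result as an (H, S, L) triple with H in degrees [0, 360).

(348, 32, 51)

Hue: 340 − 48 = 292°, but |292| > 180 so the shorter arc goes the other way: Δh = 292 − 360 = -68°.
H = 48 + 0.88 × (-68) = -11.84 → -12 → -12 mod 360 = 348°
S = 25 + 0.88 × (33 − 25) = 32.04 → 32%
L = 42 + 0.88 × (52 − 42) = 50.8 → 51%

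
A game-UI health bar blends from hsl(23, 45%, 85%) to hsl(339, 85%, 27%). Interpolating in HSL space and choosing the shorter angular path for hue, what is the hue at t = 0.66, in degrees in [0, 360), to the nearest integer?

354

Hue: 339 − 23 = 316°, but |316| > 180 so the shorter arc goes the other way: Δh = 316 − 360 = -44°.
H = 23 + 0.66 × (-44) = -6.04 → -6 → -6 mod 360 = 354°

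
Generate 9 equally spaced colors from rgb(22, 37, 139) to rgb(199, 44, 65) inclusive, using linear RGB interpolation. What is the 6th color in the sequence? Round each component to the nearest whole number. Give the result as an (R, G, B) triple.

(133, 41, 93)

With 9 swatches and endpoints inclusive, swatch 6 sits at t = (6 − 1)/(9 − 1) = 5/8 ≈ 0.625.
R = 22 + 0.625 × (199 − 22) = 132.625 → 133
G = 37 + 0.625 × (44 − 37) = 41.375 → 41
B = 139 + 0.625 × (65 − 139) = 92.75 → 93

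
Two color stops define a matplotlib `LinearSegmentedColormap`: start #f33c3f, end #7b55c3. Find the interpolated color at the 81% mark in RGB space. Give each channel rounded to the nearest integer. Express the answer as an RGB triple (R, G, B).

(146, 80, 170)

#f33c3f → (243, 60, 63); #7b55c3 → (123, 85, 195).
81% corresponds to t = 0.81.
R = 243 + 0.81 × (123 − 243) = 243 + 0.81 × -120 = 145.8 → 146
G = 60 + 0.81 × (85 − 60) = 60 + 0.81 × 25 = 80.25 → 80
B = 63 + 0.81 × (195 − 63) = 63 + 0.81 × 132 = 169.92 → 170
So the blended color is (146, 80, 170), about #9250aa.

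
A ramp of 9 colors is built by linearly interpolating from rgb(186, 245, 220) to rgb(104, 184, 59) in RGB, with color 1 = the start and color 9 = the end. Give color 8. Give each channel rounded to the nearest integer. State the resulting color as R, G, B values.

(114, 192, 79)

With 9 swatches and endpoints inclusive, swatch 8 sits at t = (8 − 1)/(9 − 1) = 7/8 ≈ 0.875.
R = 186 + 0.875 × (104 − 186) = 114.25 → 114
G = 245 + 0.875 × (184 − 245) = 191.625 → 192
B = 220 + 0.875 × (59 − 220) = 79.125 → 79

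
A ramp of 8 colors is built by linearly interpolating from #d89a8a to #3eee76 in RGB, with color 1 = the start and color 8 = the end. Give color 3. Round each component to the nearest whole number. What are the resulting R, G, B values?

With 8 swatches and endpoints inclusive, swatch 3 sits at t = (3 − 1)/(8 − 1) = 2/7 ≈ 0.2857.
#d89a8a → (216, 154, 138); #3eee76 → (62, 238, 118).
R = 216 + 0.2857 × (62 − 216) = 172.002 → 172
G = 154 + 0.2857 × (238 − 154) = 177.999 → 178
B = 138 + 0.2857 × (118 − 138) = 132.286 → 132

(172, 178, 132)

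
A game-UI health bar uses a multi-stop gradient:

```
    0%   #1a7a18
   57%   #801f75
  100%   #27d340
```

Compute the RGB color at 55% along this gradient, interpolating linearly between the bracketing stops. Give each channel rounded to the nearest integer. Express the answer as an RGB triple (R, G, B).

(124, 34, 114)

55% lies between the 0% and 57% stops, so the local fraction is t = (55 − 0)/(57 − 0) = 55/57 ≈ 0.9649.
#1a7a18 → (26, 122, 24); #801f75 → (128, 31, 117).
R = 26 + 0.9649 × (128 − 26) = 124.42 → 124
G = 122 + 0.9649 × (31 − 122) = 34.194 → 34
B = 24 + 0.9649 × (117 − 24) = 113.736 → 114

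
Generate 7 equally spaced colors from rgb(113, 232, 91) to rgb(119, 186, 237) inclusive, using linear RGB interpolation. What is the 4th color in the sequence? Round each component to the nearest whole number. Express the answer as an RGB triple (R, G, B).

With 7 swatches and endpoints inclusive, swatch 4 sits at t = (4 − 1)/(7 − 1) = 3/6 ≈ 0.5.
R = 113 + 0.5 × (119 − 113) = 116 → 116
G = 232 + 0.5 × (186 − 232) = 209 → 209
B = 91 + 0.5 × (237 − 91) = 164 → 164

(116, 209, 164)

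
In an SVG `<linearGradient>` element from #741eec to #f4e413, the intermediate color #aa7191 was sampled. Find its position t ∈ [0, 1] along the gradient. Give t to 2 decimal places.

0.42

Invert the lerp on the B channel (largest span, 217): t = (145 − 236) / (19 − 236) = -91/-217 = 0.41935.
Check on R: (170 − 116)/(244 − 116) = 0.4219 ✓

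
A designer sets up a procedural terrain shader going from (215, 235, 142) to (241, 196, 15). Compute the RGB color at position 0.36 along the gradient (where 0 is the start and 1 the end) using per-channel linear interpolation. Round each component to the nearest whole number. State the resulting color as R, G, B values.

(224, 221, 96)

R = 215 + 0.36 × (241 − 215) = 215 + 0.36 × 26 = 224.36 → 224
G = 235 + 0.36 × (196 − 235) = 235 + 0.36 × -39 = 220.96 → 221
B = 142 + 0.36 × (15 − 142) = 142 + 0.36 × -127 = 96.28 → 96
So the blended color is (224, 221, 96), about #e0dd60.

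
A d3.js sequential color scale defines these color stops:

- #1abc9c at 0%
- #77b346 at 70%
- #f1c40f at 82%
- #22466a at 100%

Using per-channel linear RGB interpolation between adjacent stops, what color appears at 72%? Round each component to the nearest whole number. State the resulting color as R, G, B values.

(139, 182, 61)

72% lies between the 70% and 82% stops, so the local fraction is t = (72 − 70)/(82 − 70) = 2/12 ≈ 0.1667.
#77b346 → (119, 179, 70); #f1c40f → (241, 196, 15).
R = 119 + 0.1667 × (241 − 119) = 139.337 → 139
G = 179 + 0.1667 × (196 − 179) = 181.834 → 182
B = 70 + 0.1667 × (15 − 70) = 60.831 → 61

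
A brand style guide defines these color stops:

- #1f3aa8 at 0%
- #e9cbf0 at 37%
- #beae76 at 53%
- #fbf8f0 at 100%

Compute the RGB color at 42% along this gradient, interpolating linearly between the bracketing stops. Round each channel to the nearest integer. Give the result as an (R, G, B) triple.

(220, 194, 202)

42% lies between the 37% and 53% stops, so the local fraction is t = (42 − 37)/(53 − 37) = 5/16 ≈ 0.3125.
#e9cbf0 → (233, 203, 240); #beae76 → (190, 174, 118).
R = 233 + 0.3125 × (190 − 233) = 219.562 → 220
G = 203 + 0.3125 × (174 − 203) = 193.938 → 194
B = 240 + 0.3125 × (118 − 240) = 201.875 → 202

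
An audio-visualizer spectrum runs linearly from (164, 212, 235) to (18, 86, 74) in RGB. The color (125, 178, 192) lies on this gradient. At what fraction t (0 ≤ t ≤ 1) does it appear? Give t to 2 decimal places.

0.27

Invert the lerp on the B channel (largest span, 161): t = (192 − 235) / (74 − 235) = -43/-161 = 0.26708.
Check on R: (125 − 164)/(18 − 164) = 0.2671 ✓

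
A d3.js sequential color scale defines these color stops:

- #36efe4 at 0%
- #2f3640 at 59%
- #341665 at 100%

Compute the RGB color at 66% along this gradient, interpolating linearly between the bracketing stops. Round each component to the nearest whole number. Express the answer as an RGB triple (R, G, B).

(48, 49, 70)

66% lies between the 59% and 100% stops, so the local fraction is t = (66 − 59)/(100 − 59) = 7/41 ≈ 0.1707.
#2f3640 → (47, 54, 64); #341665 → (52, 22, 101).
R = 47 + 0.1707 × (52 − 47) = 47.853 → 48
G = 54 + 0.1707 × (22 − 54) = 48.538 → 49
B = 64 + 0.1707 × (101 − 64) = 70.316 → 70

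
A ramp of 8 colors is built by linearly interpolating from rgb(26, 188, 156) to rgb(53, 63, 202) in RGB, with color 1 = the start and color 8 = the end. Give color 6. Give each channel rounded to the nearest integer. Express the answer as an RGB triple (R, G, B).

(45, 99, 189)

With 8 swatches and endpoints inclusive, swatch 6 sits at t = (6 − 1)/(8 − 1) = 5/7 ≈ 0.7143.
R = 26 + 0.7143 × (53 − 26) = 45.286 → 45
G = 188 + 0.7143 × (63 − 188) = 98.712 → 99
B = 156 + 0.7143 × (202 − 156) = 188.858 → 189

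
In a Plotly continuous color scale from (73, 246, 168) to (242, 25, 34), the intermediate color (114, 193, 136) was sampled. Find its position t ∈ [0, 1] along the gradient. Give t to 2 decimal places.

0.24

Invert the lerp on the G channel (largest span, 221): t = (193 − 246) / (25 − 246) = -53/-221 = 0.23982.
Check on R: (114 − 73)/(242 − 73) = 0.2426 ✓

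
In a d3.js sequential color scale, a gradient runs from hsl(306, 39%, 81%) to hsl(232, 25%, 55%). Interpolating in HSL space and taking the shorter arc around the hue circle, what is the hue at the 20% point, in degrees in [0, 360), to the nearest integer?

291

Hue arc: Δh = 232 − 306 = -74° (|Δh| ≤ 180, already the shorter path).
H = 306 + 0.2 × (-74) = 291.2 → 291°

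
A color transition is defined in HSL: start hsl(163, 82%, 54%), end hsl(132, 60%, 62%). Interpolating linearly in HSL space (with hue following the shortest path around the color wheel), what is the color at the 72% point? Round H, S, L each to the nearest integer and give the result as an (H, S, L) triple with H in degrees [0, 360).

(141, 66, 60)

Hue arc: Δh = 132 − 163 = -31° (|Δh| ≤ 180, already the shorter path).
H = 163 + 0.72 × (-31) = 140.68 → 141°
S = 82 + 0.72 × (60 − 82) = 66.16 → 66%
L = 54 + 0.72 × (62 − 54) = 59.76 → 60%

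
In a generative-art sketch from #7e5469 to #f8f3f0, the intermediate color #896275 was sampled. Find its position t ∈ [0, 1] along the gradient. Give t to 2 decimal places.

Invert the lerp on the G channel (largest span, 159): t = (98 − 84) / (243 − 84) = 14/159 = 0.08805.
Check on R: (137 − 126)/(248 − 126) = 0.09016 ✓

0.09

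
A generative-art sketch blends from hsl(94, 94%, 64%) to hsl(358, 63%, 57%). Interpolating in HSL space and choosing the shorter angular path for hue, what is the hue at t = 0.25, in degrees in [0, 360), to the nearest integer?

70

Hue: 358 − 94 = 264°, but |264| > 180 so the shorter arc goes the other way: Δh = 264 − 360 = -96°.
H = 94 + 0.25 × (-96) = 70 → 70°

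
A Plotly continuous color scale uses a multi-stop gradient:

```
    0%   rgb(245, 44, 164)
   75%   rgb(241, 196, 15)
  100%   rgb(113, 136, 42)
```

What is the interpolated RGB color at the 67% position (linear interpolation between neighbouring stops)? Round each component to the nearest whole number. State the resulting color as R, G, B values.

(241, 180, 31)

67% lies between the 0% and 75% stops, so the local fraction is t = (67 − 0)/(75 − 0) = 67/75 ≈ 0.8933.
R = 245 + 0.8933 × (241 − 245) = 241.427 → 241
G = 44 + 0.8933 × (196 − 44) = 179.782 → 180
B = 164 + 0.8933 × (15 − 164) = 30.898 → 31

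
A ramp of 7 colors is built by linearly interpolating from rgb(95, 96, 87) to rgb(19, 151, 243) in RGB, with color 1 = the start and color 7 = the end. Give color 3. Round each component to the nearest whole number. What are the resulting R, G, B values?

With 7 swatches and endpoints inclusive, swatch 3 sits at t = (3 − 1)/(7 − 1) = 2/6 ≈ 0.3333.
R = 95 + 0.3333 × (19 − 95) = 69.669 → 70
G = 96 + 0.3333 × (151 − 96) = 114.332 → 114
B = 87 + 0.3333 × (243 − 87) = 138.995 → 139

(70, 114, 139)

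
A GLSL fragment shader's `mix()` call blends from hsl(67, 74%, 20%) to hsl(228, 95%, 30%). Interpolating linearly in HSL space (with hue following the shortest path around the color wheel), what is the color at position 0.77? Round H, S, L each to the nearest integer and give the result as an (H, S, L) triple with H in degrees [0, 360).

Hue arc: Δh = 228 − 67 = 161° (|Δh| ≤ 180, already the shorter path).
H = 67 + 0.77 × (161) = 190.97 → 191°
S = 74 + 0.77 × (95 − 74) = 90.17 → 90%
L = 20 + 0.77 × (30 − 20) = 27.7 → 28%

(191, 90, 28)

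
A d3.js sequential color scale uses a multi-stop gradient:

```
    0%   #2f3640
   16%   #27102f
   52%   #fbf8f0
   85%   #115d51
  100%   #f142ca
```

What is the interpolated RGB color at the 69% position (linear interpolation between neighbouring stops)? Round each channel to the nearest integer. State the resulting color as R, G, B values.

(130, 168, 158)

69% lies between the 52% and 85% stops, so the local fraction is t = (69 − 52)/(85 − 52) = 17/33 ≈ 0.5152.
#fbf8f0 → (251, 248, 240); #115d51 → (17, 93, 81).
R = 251 + 0.5152 × (17 − 251) = 130.443 → 130
G = 248 + 0.5152 × (93 − 248) = 168.144 → 168
B = 240 + 0.5152 × (81 − 240) = 158.083 → 158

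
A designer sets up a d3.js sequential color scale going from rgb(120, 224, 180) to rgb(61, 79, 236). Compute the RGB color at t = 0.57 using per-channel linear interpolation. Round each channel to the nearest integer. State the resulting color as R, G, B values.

R = 120 + 0.57 × (61 − 120) = 120 + 0.57 × -59 = 86.37 → 86
G = 224 + 0.57 × (79 − 224) = 224 + 0.57 × -145 = 141.35 → 141
B = 180 + 0.57 × (236 − 180) = 180 + 0.57 × 56 = 211.92 → 212

(86, 141, 212)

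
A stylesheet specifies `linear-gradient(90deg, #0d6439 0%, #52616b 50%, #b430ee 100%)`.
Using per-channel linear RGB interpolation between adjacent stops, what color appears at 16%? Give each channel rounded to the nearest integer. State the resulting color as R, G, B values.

16% lies between the 0% and 50% stops, so the local fraction is t = (16 − 0)/(50 − 0) = 16/50 ≈ 0.32.
#0d6439 → (13, 100, 57); #52616b → (82, 97, 107).
R = 13 + 0.32 × (82 − 13) = 35.08 → 35
G = 100 + 0.32 × (97 − 100) = 99.04 → 99
B = 57 + 0.32 × (107 − 57) = 73 → 73

(35, 99, 73)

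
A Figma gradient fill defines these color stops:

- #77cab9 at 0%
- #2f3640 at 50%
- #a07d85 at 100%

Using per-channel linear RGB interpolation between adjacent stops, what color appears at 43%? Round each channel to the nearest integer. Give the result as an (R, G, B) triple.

43% lies between the 0% and 50% stops, so the local fraction is t = (43 − 0)/(50 − 0) = 43/50 ≈ 0.86.
#77cab9 → (119, 202, 185); #2f3640 → (47, 54, 64).
R = 119 + 0.86 × (47 − 119) = 57.08 → 57
G = 202 + 0.86 × (54 − 202) = 74.72 → 75
B = 185 + 0.86 × (64 − 185) = 80.94 → 81

(57, 75, 81)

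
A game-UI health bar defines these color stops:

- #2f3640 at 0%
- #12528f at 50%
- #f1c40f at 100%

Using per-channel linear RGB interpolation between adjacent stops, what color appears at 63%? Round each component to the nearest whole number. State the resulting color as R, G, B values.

(76, 112, 110)

63% lies between the 50% and 100% stops, so the local fraction is t = (63 − 50)/(100 − 50) = 13/50 ≈ 0.26.
#12528f → (18, 82, 143); #f1c40f → (241, 196, 15).
R = 18 + 0.26 × (241 − 18) = 75.98 → 76
G = 82 + 0.26 × (196 − 82) = 111.64 → 112
B = 143 + 0.26 × (15 − 143) = 109.72 → 110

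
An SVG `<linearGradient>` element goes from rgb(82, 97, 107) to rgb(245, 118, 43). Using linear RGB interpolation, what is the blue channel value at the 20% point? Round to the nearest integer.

B = 107 + 0.2 × (43 − 107) = 94.2 → 94

94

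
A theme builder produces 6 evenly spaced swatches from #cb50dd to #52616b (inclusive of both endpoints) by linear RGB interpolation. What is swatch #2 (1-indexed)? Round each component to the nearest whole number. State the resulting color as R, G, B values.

(179, 83, 198)

With 6 swatches and endpoints inclusive, swatch 2 sits at t = (2 − 1)/(6 − 1) = 1/5 ≈ 0.2.
#cb50dd → (203, 80, 221); #52616b → (82, 97, 107).
R = 203 + 0.2 × (82 − 203) = 178.8 → 179
G = 80 + 0.2 × (97 − 80) = 83.4 → 83
B = 221 + 0.2 × (107 − 221) = 198.2 → 198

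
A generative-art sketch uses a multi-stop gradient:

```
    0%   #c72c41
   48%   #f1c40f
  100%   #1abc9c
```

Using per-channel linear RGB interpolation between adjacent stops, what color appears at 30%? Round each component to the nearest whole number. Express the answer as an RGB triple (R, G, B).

(225, 139, 34)

30% lies between the 0% and 48% stops, so the local fraction is t = (30 − 0)/(48 − 0) = 30/48 ≈ 0.625.
#c72c41 → (199, 44, 65); #f1c40f → (241, 196, 15).
R = 199 + 0.625 × (241 − 199) = 225.25 → 225
G = 44 + 0.625 × (196 − 44) = 139 → 139
B = 65 + 0.625 × (15 − 65) = 33.75 → 34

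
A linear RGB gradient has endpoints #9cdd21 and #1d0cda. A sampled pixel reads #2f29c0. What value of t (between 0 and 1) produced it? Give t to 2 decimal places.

Invert the lerp on the G channel (largest span, 209): t = (41 − 221) / (12 − 221) = -180/-209 = 0.86124.
Check on R: (47 − 156)/(29 − 156) = 0.8583 ✓

0.86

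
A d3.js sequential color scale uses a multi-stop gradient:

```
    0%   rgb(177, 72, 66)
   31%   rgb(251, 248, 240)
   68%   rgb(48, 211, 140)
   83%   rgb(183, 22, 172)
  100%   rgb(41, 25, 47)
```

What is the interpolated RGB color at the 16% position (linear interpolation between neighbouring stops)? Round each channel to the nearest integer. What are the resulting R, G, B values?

(215, 163, 156)

16% lies between the 0% and 31% stops, so the local fraction is t = (16 − 0)/(31 − 0) = 16/31 ≈ 0.5161.
R = 177 + 0.5161 × (251 − 177) = 215.191 → 215
G = 72 + 0.5161 × (248 − 72) = 162.834 → 163
B = 66 + 0.5161 × (240 − 66) = 155.801 → 156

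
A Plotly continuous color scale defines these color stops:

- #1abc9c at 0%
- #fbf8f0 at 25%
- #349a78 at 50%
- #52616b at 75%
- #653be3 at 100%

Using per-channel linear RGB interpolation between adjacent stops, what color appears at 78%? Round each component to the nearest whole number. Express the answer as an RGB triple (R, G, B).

78% lies between the 75% and 100% stops, so the local fraction is t = (78 − 75)/(100 − 75) = 3/25 ≈ 0.12.
#52616b → (82, 97, 107); #653be3 → (101, 59, 227).
R = 82 + 0.12 × (101 − 82) = 84.28 → 84
G = 97 + 0.12 × (59 − 97) = 92.44 → 92
B = 107 + 0.12 × (227 − 107) = 121.4 → 121

(84, 92, 121)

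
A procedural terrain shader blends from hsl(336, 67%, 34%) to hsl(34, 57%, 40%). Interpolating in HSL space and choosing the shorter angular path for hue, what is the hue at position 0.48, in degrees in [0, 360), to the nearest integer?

4

Hue: 34 − 336 = -302°, but |-302| > 180 so the shorter arc goes the other way: Δh = -302 + 360 = 58°.
H = 336 + 0.48 × (58) = 363.84 → 364 → 364 mod 360 = 4°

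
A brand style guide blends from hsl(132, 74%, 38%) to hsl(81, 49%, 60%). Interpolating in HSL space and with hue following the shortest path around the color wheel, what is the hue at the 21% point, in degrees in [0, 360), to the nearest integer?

121

Hue arc: Δh = 81 − 132 = -51° (|Δh| ≤ 180, already the shorter path).
H = 132 + 0.21 × (-51) = 121.29 → 121°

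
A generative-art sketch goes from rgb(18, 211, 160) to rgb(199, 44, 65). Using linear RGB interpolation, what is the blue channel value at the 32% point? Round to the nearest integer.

B = 160 + 0.32 × (65 − 160) = 129.6 → 130

130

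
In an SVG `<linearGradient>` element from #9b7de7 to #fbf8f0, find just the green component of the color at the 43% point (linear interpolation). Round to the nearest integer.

G₁ = 125 (from #9b7de7), G₂ = 248 (from #fbf8f0).
G = 125 + 0.43 × (248 − 125) = 177.89 → 178

178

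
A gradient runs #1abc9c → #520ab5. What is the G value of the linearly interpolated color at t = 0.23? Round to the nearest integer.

147

G₁ = 188 (from #1abc9c), G₂ = 10 (from #520ab5).
G = 188 + 0.23 × (10 − 188) = 147.06 → 147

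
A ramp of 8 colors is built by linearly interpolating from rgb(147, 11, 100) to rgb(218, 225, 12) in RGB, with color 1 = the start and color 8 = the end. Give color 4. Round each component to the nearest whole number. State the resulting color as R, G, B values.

With 8 swatches and endpoints inclusive, swatch 4 sits at t = (4 − 1)/(8 − 1) = 3/7 ≈ 0.4286.
R = 147 + 0.4286 × (218 − 147) = 177.431 → 177
G = 11 + 0.4286 × (225 − 11) = 102.72 → 103
B = 100 + 0.4286 × (12 − 100) = 62.283 → 62

(177, 103, 62)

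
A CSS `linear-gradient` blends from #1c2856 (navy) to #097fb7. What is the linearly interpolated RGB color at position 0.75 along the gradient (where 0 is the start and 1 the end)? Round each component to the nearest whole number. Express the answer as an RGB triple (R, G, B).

(14, 105, 159)

#1c2856 → (28, 40, 86); #097fb7 → (9, 127, 183).
R = 28 + 0.75 × (9 − 28) = 28 + 0.75 × -19 = 13.75 → 14
G = 40 + 0.75 × (127 − 40) = 40 + 0.75 × 87 = 105.25 → 105
B = 86 + 0.75 × (183 − 86) = 86 + 0.75 × 97 = 158.75 → 159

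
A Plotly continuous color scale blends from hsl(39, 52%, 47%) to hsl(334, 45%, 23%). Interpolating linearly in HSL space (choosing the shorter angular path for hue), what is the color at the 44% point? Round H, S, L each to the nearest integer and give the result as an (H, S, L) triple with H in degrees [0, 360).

(10, 49, 36)

Hue: 334 − 39 = 295°, but |295| > 180 so the shorter arc goes the other way: Δh = 295 − 360 = -65°.
H = 39 + 0.44 × (-65) = 10.4 → 10°
S = 52 + 0.44 × (45 − 52) = 48.92 → 49%
L = 47 + 0.44 × (23 − 47) = 36.44 → 36%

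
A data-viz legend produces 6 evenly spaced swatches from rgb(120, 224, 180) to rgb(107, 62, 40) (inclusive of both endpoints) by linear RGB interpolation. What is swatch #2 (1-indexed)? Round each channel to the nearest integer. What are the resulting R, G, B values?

(117, 192, 152)

With 6 swatches and endpoints inclusive, swatch 2 sits at t = (2 − 1)/(6 − 1) = 1/5 ≈ 0.2.
R = 120 + 0.2 × (107 − 120) = 117.4 → 117
G = 224 + 0.2 × (62 − 224) = 191.6 → 192
B = 180 + 0.2 × (40 − 180) = 152 → 152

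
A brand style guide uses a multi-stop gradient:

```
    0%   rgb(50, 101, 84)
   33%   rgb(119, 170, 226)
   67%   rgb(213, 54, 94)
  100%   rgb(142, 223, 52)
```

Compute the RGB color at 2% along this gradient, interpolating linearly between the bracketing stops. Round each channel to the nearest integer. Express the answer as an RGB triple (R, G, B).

(54, 105, 93)

2% lies between the 0% and 33% stops, so the local fraction is t = (2 − 0)/(33 − 0) = 2/33 ≈ 0.0606.
R = 50 + 0.0606 × (119 − 50) = 54.181 → 54
G = 101 + 0.0606 × (170 − 101) = 105.181 → 105
B = 84 + 0.0606 × (226 − 84) = 92.605 → 93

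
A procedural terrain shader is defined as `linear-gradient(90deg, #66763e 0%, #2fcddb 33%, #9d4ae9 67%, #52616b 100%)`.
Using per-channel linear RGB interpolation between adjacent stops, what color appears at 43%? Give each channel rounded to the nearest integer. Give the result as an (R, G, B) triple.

43% lies between the 33% and 67% stops, so the local fraction is t = (43 − 33)/(67 − 33) = 10/34 ≈ 0.2941.
#2fcddb → (47, 205, 219); #9d4ae9 → (157, 74, 233).
R = 47 + 0.2941 × (157 − 47) = 79.351 → 79
G = 205 + 0.2941 × (74 − 205) = 166.473 → 166
B = 219 + 0.2941 × (233 − 219) = 223.117 → 223

(79, 166, 223)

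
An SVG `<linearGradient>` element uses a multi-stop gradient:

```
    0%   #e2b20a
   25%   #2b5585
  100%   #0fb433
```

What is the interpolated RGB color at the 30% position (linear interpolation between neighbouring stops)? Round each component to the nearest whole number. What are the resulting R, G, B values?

(41, 91, 128)

30% lies between the 25% and 100% stops, so the local fraction is t = (30 − 25)/(100 − 25) = 5/75 ≈ 0.0667.
#2b5585 → (43, 85, 133); #0fb433 → (15, 180, 51).
R = 43 + 0.0667 × (15 − 43) = 41.132 → 41
G = 85 + 0.0667 × (180 − 85) = 91.337 → 91
B = 133 + 0.0667 × (51 − 133) = 127.531 → 128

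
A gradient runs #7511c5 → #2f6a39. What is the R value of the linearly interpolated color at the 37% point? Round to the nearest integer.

91

R₁ = 117 (from #7511c5), R₂ = 47 (from #2f6a39).
R = 117 + 0.37 × (47 − 117) = 91.1 → 91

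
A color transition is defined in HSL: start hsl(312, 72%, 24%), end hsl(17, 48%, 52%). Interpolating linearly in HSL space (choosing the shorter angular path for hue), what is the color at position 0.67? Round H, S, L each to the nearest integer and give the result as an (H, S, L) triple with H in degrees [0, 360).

Hue: 17 − 312 = -295°, but |-295| > 180 so the shorter arc goes the other way: Δh = -295 + 360 = 65°.
H = 312 + 0.67 × (65) = 355.55 → 356°
S = 72 + 0.67 × (48 − 72) = 55.92 → 56%
L = 24 + 0.67 × (52 − 24) = 42.76 → 43%

(356, 56, 43)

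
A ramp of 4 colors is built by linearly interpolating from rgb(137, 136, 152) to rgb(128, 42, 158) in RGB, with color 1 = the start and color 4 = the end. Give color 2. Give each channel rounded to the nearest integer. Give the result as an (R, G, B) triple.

With 4 swatches and endpoints inclusive, swatch 2 sits at t = (2 − 1)/(4 − 1) = 1/3 ≈ 0.3333.
R = 137 + 0.3333 × (128 − 137) = 134 → 134
G = 136 + 0.3333 × (42 − 136) = 104.67 → 105
B = 152 + 0.3333 × (158 − 152) = 154 → 154

(134, 105, 154)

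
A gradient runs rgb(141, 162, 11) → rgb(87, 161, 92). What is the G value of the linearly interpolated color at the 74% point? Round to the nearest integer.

G = 162 + 0.74 × (161 − 162) = 161.26 → 161

161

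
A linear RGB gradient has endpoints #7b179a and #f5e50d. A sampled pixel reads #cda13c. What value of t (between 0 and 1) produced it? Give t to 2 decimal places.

0.67

Invert the lerp on the G channel (largest span, 206): t = (161 − 23) / (229 − 23) = 138/206 = 0.6699.
Check on R: (205 − 123)/(245 − 123) = 0.6721 ✓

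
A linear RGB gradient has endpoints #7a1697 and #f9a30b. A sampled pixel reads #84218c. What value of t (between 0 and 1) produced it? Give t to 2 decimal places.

0.08

Invert the lerp on the G channel (largest span, 141): t = (33 − 22) / (163 − 22) = 11/141 = 0.078014.
Check on R: (132 − 122)/(249 − 122) = 0.07874 ✓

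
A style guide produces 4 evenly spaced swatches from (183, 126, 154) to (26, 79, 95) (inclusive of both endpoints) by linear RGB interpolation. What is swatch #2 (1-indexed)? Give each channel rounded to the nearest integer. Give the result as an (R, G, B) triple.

With 4 swatches and endpoints inclusive, swatch 2 sits at t = (2 − 1)/(4 − 1) = 1/3 ≈ 0.3333.
R = 183 + 0.3333 × (26 − 183) = 130.672 → 131
G = 126 + 0.3333 × (79 − 126) = 110.335 → 110
B = 154 + 0.3333 × (95 − 154) = 134.335 → 134

(131, 110, 134)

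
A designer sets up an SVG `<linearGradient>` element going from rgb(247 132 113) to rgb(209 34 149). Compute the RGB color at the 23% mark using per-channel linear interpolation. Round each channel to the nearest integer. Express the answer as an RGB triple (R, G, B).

23% corresponds to t = 0.23.
R = 247 + 0.23 × (209 − 247) = 247 + 0.23 × -38 = 238.26 → 238
G = 132 + 0.23 × (34 − 132) = 132 + 0.23 × -98 = 109.46 → 109
B = 113 + 0.23 × (149 − 113) = 113 + 0.23 × 36 = 121.28 → 121

(238, 109, 121)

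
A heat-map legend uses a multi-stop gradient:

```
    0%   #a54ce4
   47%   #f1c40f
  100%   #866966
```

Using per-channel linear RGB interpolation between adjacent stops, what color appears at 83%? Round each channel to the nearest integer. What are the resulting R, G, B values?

(168, 134, 74)

83% lies between the 47% and 100% stops, so the local fraction is t = (83 − 47)/(100 − 47) = 36/53 ≈ 0.6792.
#f1c40f → (241, 196, 15); #866966 → (134, 105, 102).
R = 241 + 0.6792 × (134 − 241) = 168.326 → 168
G = 196 + 0.6792 × (105 − 196) = 134.193 → 134
B = 15 + 0.6792 × (102 − 15) = 74.09 → 74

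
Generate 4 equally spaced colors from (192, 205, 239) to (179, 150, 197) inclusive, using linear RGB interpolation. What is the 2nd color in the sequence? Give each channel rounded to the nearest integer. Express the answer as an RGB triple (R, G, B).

(188, 187, 225)

With 4 swatches and endpoints inclusive, swatch 2 sits at t = (2 − 1)/(4 − 1) = 1/3 ≈ 0.3333.
R = 192 + 0.3333 × (179 − 192) = 187.667 → 188
G = 205 + 0.3333 × (150 − 205) = 186.668 → 187
B = 239 + 0.3333 × (197 − 239) = 225.001 → 225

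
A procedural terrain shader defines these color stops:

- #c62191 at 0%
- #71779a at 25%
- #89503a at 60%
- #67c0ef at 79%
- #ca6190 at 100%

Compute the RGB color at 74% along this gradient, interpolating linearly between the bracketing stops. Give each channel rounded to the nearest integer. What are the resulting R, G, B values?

74% lies between the 60% and 79% stops, so the local fraction is t = (74 − 60)/(79 − 60) = 14/19 ≈ 0.7368.
#89503a → (137, 80, 58); #67c0ef → (103, 192, 239).
R = 137 + 0.7368 × (103 − 137) = 111.949 → 112
G = 80 + 0.7368 × (192 − 80) = 162.522 → 163
B = 58 + 0.7368 × (239 − 58) = 191.361 → 191

(112, 163, 191)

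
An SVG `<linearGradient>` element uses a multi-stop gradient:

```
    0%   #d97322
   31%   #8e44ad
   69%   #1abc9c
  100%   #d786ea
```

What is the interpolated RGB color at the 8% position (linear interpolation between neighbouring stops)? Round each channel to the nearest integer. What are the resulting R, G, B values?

8% lies between the 0% and 31% stops, so the local fraction is t = (8 − 0)/(31 − 0) = 8/31 ≈ 0.2581.
#d97322 → (217, 115, 34); #8e44ad → (142, 68, 173).
R = 217 + 0.2581 × (142 − 217) = 197.643 → 198
G = 115 + 0.2581 × (68 − 115) = 102.869 → 103
B = 34 + 0.2581 × (173 − 34) = 69.876 → 70

(198, 103, 70)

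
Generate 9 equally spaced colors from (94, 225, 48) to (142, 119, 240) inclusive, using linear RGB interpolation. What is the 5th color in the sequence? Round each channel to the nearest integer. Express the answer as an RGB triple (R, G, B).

With 9 swatches and endpoints inclusive, swatch 5 sits at t = (5 − 1)/(9 − 1) = 4/8 ≈ 0.5.
R = 94 + 0.5 × (142 − 94) = 118 → 118
G = 225 + 0.5 × (119 − 225) = 172 → 172
B = 48 + 0.5 × (240 − 48) = 144 → 144

(118, 172, 144)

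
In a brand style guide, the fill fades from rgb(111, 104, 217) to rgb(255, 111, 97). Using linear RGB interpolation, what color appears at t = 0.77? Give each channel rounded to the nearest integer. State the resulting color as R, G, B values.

R = 111 + 0.77 × (255 − 111) = 111 + 0.77 × 144 = 221.88 → 222
G = 104 + 0.77 × (111 − 104) = 104 + 0.77 × 7 = 109.39 → 109
B = 217 + 0.77 × (97 − 217) = 217 + 0.77 × -120 = 124.6 → 125

(222, 109, 125)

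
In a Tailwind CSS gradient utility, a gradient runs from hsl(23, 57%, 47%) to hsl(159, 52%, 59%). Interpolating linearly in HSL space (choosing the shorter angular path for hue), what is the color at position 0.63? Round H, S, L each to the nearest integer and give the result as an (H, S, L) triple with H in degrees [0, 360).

(109, 54, 55)

Hue arc: Δh = 159 − 23 = 136° (|Δh| ≤ 180, already the shorter path).
H = 23 + 0.63 × (136) = 108.68 → 109°
S = 57 + 0.63 × (52 − 57) = 53.85 → 54%
L = 47 + 0.63 × (59 − 47) = 54.56 → 55%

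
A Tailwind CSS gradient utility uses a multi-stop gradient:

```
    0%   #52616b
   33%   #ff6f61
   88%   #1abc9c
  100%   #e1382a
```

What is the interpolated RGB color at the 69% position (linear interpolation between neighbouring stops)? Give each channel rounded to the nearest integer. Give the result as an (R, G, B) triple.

(105, 161, 136)

69% lies between the 33% and 88% stops, so the local fraction is t = (69 − 33)/(88 − 33) = 36/55 ≈ 0.6545.
#ff6f61 → (255, 111, 97); #1abc9c → (26, 188, 156).
R = 255 + 0.6545 × (26 − 255) = 105.12 → 105
G = 111 + 0.6545 × (188 − 111) = 161.397 → 161
B = 97 + 0.6545 × (156 − 97) = 135.615 → 136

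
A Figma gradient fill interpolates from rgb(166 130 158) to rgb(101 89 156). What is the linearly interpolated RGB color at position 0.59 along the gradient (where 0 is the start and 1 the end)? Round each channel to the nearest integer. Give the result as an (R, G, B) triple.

R = 166 + 0.59 × (101 − 166) = 166 + 0.59 × -65 = 127.65 → 128
G = 130 + 0.59 × (89 − 130) = 130 + 0.59 × -41 = 105.81 → 106
B = 158 + 0.59 × (156 − 158) = 158 + 0.59 × -2 = 156.82 → 157
So the blended color is (128, 106, 157), about #806a9d.

(128, 106, 157)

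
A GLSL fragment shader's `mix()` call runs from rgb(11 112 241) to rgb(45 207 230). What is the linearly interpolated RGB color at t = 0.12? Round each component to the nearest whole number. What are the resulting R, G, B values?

(15, 123, 240)

R = 11 + 0.12 × (45 − 11) = 11 + 0.12 × 34 = 15.08 → 15
G = 112 + 0.12 × (207 − 112) = 112 + 0.12 × 95 = 123.4 → 123
B = 241 + 0.12 × (230 − 241) = 241 + 0.12 × -11 = 239.68 → 240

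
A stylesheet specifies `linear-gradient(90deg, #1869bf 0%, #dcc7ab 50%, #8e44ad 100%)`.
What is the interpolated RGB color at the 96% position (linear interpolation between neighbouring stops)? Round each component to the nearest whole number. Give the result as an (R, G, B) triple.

96% lies between the 50% and 100% stops, so the local fraction is t = (96 − 50)/(100 − 50) = 46/50 ≈ 0.92.
#dcc7ab → (220, 199, 171); #8e44ad → (142, 68, 173).
R = 220 + 0.92 × (142 − 220) = 148.24 → 148
G = 199 + 0.92 × (68 − 199) = 78.48 → 78
B = 171 + 0.92 × (173 − 171) = 172.84 → 173

(148, 78, 173)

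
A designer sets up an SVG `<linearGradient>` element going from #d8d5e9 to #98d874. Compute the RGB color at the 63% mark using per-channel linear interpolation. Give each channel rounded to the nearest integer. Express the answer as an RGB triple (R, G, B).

#d8d5e9 → (216, 213, 233); #98d874 → (152, 216, 116).
63% corresponds to t = 0.63.
R = 216 + 0.63 × (152 − 216) = 216 + 0.63 × -64 = 175.68 → 176
G = 213 + 0.63 × (216 − 213) = 213 + 0.63 × 3 = 214.89 → 215
B = 233 + 0.63 × (116 − 233) = 233 + 0.63 × -117 = 159.29 → 159
So the blended color is (176, 215, 159), about #b0d79f.

(176, 215, 159)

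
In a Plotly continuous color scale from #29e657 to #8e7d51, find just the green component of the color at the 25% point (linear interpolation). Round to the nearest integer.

G₁ = 230 (from #29e657), G₂ = 125 (from #8e7d51).
G = 230 + 0.25 × (125 − 230) = 203.75 → 204

204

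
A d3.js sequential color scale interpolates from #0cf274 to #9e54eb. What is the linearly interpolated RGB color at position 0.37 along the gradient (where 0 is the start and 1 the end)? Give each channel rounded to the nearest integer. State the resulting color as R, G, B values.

#0cf274 → (12, 242, 116); #9e54eb → (158, 84, 235).
R = 12 + 0.37 × (158 − 12) = 12 + 0.37 × 146 = 66.02 → 66
G = 242 + 0.37 × (84 − 242) = 242 + 0.37 × -158 = 183.54 → 184
B = 116 + 0.37 × (235 − 116) = 116 + 0.37 × 119 = 160.03 → 160

(66, 184, 160)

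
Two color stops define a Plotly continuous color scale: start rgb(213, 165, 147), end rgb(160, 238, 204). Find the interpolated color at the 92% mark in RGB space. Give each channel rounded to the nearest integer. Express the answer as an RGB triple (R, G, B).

(164, 232, 199)

92% corresponds to t = 0.92.
R = 213 + 0.92 × (160 − 213) = 213 + 0.92 × -53 = 164.24 → 164
G = 165 + 0.92 × (238 − 165) = 165 + 0.92 × 73 = 232.16 → 232
B = 147 + 0.92 × (204 − 147) = 147 + 0.92 × 57 = 199.44 → 199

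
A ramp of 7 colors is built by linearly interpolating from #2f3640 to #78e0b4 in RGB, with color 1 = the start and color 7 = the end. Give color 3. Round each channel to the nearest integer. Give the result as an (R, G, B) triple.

With 7 swatches and endpoints inclusive, swatch 3 sits at t = (3 − 1)/(7 − 1) = 2/6 ≈ 0.3333.
#2f3640 → (47, 54, 64); #78e0b4 → (120, 224, 180).
R = 47 + 0.3333 × (120 − 47) = 71.331 → 71
G = 54 + 0.3333 × (224 − 54) = 110.661 → 111
B = 64 + 0.3333 × (180 − 64) = 102.663 → 103

(71, 111, 103)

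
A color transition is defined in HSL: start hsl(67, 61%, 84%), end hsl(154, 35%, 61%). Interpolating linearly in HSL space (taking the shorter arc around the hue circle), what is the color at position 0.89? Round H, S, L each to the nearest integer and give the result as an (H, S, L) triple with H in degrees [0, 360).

Hue arc: Δh = 154 − 67 = 87° (|Δh| ≤ 180, already the shorter path).
H = 67 + 0.89 × (87) = 144.43 → 144°
S = 61 + 0.89 × (35 − 61) = 37.86 → 38%
L = 84 + 0.89 × (61 − 84) = 63.53 → 64%

(144, 38, 64)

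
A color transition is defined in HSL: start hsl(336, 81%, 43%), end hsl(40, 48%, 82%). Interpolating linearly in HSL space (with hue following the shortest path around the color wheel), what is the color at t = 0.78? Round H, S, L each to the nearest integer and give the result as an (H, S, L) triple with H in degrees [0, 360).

(26, 55, 73)

Hue: 40 − 336 = -296°, but |-296| > 180 so the shorter arc goes the other way: Δh = -296 + 360 = 64°.
H = 336 + 0.78 × (64) = 385.92 → 386 → 386 mod 360 = 26°
S = 81 + 0.78 × (48 − 81) = 55.26 → 55%
L = 43 + 0.78 × (82 − 43) = 73.42 → 73%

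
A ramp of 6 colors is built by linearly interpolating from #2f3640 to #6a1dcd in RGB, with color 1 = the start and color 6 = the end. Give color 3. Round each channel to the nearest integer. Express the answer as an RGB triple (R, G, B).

(71, 44, 120)

With 6 swatches and endpoints inclusive, swatch 3 sits at t = (3 − 1)/(6 − 1) = 2/5 ≈ 0.4.
#2f3640 → (47, 54, 64); #6a1dcd → (106, 29, 205).
R = 47 + 0.4 × (106 − 47) = 70.6 → 71
G = 54 + 0.4 × (29 − 54) = 44 → 44
B = 64 + 0.4 × (205 − 64) = 120.4 → 120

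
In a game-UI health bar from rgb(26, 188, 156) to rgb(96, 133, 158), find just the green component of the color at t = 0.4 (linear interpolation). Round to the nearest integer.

166

G = 188 + 0.4 × (133 − 188) = 166 → 166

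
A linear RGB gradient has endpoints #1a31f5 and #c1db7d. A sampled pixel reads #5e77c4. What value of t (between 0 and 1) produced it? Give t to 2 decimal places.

0.41

Invert the lerp on the G channel (largest span, 170): t = (119 − 49) / (219 − 49) = 70/170 = 0.41176.
Check on R: (94 − 26)/(193 − 26) = 0.4072 ✓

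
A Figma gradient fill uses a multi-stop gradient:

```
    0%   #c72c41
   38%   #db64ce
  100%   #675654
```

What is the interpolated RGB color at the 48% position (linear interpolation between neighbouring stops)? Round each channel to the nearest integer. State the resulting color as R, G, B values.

(200, 98, 186)

48% lies between the 38% and 100% stops, so the local fraction is t = (48 − 38)/(100 − 38) = 10/62 ≈ 0.1613.
#db64ce → (219, 100, 206); #675654 → (103, 86, 84).
R = 219 + 0.1613 × (103 − 219) = 200.289 → 200
G = 100 + 0.1613 × (86 − 100) = 97.742 → 98
B = 206 + 0.1613 × (84 − 206) = 186.321 → 186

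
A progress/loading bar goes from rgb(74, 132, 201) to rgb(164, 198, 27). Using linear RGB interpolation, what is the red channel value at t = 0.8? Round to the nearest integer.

R = 74 + 0.8 × (164 − 74) = 146 → 146

146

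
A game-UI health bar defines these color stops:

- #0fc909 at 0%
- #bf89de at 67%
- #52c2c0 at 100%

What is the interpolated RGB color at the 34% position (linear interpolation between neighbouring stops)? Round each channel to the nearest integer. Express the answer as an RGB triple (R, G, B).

34% lies between the 0% and 67% stops, so the local fraction is t = (34 − 0)/(67 − 0) = 34/67 ≈ 0.5075.
#0fc909 → (15, 201, 9); #bf89de → (191, 137, 222).
R = 15 + 0.5075 × (191 − 15) = 104.32 → 104
G = 201 + 0.5075 × (137 − 201) = 168.52 → 169
B = 9 + 0.5075 × (222 − 9) = 117.097 → 117

(104, 169, 117)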